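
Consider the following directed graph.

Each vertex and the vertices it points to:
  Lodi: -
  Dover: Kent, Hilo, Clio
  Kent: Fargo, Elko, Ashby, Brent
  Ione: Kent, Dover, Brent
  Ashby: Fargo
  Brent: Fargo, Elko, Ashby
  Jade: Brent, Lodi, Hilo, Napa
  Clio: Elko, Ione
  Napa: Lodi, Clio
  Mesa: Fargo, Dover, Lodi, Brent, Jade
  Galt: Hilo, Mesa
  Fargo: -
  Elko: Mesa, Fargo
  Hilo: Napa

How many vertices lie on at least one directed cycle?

10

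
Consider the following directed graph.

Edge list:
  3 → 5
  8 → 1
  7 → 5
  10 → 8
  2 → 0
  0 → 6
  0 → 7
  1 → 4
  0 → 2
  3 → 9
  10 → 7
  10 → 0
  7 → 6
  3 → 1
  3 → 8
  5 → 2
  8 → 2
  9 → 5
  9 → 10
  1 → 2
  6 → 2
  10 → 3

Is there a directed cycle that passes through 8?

8 lies on a cycle iff there is a path from 8 back to itself.
Exploring from 8, it never reaches itself; equivalently, its strongly connected component is a singleton.

No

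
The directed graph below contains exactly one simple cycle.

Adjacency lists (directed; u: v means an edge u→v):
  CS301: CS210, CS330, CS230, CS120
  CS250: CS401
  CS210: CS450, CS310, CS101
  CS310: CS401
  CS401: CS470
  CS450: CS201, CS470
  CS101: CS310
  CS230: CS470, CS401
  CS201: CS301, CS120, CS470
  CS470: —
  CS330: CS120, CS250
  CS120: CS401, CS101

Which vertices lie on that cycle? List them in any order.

CS201, CS210, CS301, CS450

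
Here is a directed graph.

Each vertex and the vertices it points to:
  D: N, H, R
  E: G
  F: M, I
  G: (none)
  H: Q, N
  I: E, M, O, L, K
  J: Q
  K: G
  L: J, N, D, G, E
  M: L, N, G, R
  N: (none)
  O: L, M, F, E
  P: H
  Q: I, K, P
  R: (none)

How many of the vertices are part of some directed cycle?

10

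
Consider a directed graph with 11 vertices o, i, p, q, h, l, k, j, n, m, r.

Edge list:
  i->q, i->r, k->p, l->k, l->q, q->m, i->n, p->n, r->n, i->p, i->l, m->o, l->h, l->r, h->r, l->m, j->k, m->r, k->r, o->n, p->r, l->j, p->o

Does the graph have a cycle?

DFS with white/gray/black marking, starting from o:
o gray
  n gray
  n black
o black
i gray
  p gray
    r gray
      r→n: n black — skip
    r black
    p→n: n black — skip
    p→o: o black — skip
  p black
  i→r: r black — skip
  q gray
    m gray
      m→o: o black — skip
      m→r: r black — skip
    m black
  q black
  l gray
    l→m: m black — skip
    k gray
      k→r: r black — skip
      k→p: p black — skip
    k black
    h gray
      h→r: r black — skip
    h black
    l→q: q black — skip
    l→r: r black — skip
    j gray
      j→k: k black — skip
    j black
  l black
  i→n: n black — skip
i black
Every edge goes to a white or black vertex — no back edge, so the graph is acyclic.

No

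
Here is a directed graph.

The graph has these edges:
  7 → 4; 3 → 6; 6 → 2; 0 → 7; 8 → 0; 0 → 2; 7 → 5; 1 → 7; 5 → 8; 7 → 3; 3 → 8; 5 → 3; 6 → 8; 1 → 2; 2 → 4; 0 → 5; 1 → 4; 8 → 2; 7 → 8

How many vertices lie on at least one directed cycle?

6

A vertex is on a directed cycle iff it belongs to a strongly connected component of size ≥ 2 (or has a self-loop).
The vertices on cycles are {0, 3, 5, 6, 7, 8} — 6 in total.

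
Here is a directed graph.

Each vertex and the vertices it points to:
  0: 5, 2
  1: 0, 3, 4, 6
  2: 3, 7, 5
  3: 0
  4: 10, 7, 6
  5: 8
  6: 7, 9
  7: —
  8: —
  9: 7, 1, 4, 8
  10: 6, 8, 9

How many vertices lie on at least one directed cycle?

A vertex is on a directed cycle iff it belongs to a strongly connected component of size ≥ 2 (or has a self-loop).
The vertices on cycles are {0, 1, 2, 3, 4, 6, 9, 10} — 8 in total.

8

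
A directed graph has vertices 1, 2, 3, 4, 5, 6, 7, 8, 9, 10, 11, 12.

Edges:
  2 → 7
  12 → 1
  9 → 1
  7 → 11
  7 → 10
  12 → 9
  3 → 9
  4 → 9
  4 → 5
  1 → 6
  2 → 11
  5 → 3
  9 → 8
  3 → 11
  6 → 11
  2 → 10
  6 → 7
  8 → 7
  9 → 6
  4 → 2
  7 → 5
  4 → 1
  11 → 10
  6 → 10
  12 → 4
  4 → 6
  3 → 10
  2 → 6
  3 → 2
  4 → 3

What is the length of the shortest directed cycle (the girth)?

For each vertex v, BFS finds the shortest path from v back to v.
The shortest such closed walk is 5 → 3 → 2 → 7 → 5, length 4.

4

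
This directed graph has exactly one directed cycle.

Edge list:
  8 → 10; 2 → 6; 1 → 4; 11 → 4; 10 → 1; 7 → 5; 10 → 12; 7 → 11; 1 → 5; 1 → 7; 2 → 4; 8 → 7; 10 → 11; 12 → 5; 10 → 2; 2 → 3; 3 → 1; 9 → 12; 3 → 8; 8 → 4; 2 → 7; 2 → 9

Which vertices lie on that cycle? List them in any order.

2, 3, 8, 10

DFS with gray/black marking from 10:
10 gray
  12 gray
    5 gray
    5 black
  12 black
  1 gray
    7 gray
      11 gray
        4 gray
        4 black
      11 black
      7→5: 5 black — skip
    7 black
    1→4: 4 black — skip
    1→5: 5 black — skip
  1 black
  2 gray
    9 gray
      9→12: 12 black — skip
    9 black
    6 gray
    6 black
    3 gray
      3→1: 1 black — skip
      8 gray
        8→7: 7 black — skip
        8→10: 10 is gray → back edge
Back edge closes the cycle 10 → 2 → 3 → 8 → 10; its vertices are {2, 3, 8, 10}.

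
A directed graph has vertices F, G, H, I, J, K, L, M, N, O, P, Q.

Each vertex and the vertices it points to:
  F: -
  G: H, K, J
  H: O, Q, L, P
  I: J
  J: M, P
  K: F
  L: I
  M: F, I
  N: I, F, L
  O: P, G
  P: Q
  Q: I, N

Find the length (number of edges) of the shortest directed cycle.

3

For each vertex v, BFS finds the shortest path from v back to v.
The shortest such closed walk is G → H → O → G, length 3.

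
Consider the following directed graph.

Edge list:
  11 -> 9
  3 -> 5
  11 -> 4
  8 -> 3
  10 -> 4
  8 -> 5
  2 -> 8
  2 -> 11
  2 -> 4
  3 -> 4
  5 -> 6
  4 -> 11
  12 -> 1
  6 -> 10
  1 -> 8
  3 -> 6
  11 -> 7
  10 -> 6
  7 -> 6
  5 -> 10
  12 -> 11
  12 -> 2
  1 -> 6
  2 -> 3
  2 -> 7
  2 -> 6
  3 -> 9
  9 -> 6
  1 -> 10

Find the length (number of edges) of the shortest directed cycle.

For each vertex v, BFS finds the shortest path from v back to v.
The shortest such closed walk is 11 → 4 → 11, length 2.

2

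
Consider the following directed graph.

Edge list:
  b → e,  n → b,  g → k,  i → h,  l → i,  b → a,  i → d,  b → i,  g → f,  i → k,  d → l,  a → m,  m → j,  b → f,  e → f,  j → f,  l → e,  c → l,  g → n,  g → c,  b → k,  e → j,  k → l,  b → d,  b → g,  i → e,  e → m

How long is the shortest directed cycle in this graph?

3

For each vertex v, BFS finds the shortest path from v back to v.
The shortest such closed walk is b → g → n → b, length 3.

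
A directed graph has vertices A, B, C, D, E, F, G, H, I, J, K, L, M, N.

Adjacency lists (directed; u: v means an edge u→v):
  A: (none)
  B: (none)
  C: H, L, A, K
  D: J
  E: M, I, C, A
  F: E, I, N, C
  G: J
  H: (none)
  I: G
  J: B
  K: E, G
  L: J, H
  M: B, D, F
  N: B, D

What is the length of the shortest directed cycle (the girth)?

For each vertex v, BFS finds the shortest path from v back to v.
The shortest such closed walk is M → F → E → M, length 3.

3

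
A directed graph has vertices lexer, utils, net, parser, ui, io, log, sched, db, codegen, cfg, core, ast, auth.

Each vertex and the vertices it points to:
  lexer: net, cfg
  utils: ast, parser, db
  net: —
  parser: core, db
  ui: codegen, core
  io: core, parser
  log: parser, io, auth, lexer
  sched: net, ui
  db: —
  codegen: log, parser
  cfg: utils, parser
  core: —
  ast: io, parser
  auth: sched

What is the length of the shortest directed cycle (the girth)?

5

For each vertex v, BFS finds the shortest path from v back to v.
The shortest such closed walk is log → auth → sched → ui → codegen → log, length 5.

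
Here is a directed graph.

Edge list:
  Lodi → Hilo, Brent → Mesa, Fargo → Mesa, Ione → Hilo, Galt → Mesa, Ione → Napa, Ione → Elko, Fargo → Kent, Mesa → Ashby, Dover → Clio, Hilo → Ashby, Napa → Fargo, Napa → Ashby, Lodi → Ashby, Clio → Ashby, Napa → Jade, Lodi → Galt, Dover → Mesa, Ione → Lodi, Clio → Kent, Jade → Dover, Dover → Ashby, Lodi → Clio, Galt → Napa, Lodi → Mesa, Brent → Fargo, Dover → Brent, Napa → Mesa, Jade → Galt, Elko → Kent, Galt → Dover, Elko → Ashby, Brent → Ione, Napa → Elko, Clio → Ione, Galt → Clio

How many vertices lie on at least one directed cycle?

A vertex is on a directed cycle iff it belongs to a strongly connected component of size ≥ 2 (or has a self-loop).
The vertices on cycles are {Clio, Galt, Ione, Jade, Lodi, Napa, Brent, Dover} — 8 in total.

8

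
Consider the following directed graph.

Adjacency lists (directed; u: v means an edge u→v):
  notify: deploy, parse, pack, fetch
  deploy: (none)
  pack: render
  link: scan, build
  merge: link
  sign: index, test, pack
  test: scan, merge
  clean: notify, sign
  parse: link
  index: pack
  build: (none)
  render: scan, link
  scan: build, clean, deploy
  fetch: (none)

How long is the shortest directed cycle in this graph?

4

For each vertex v, BFS finds the shortest path from v back to v.
The shortest such closed walk is clean → sign → test → scan → clean, length 4.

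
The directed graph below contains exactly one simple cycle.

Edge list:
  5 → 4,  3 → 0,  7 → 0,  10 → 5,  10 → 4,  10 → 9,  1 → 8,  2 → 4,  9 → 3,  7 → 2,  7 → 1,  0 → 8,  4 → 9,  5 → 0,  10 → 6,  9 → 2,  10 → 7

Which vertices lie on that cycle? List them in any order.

DFS with gray/black marking from 9:
9 gray
  3 gray
    0 gray
      8 gray
      8 black
    0 black
  3 black
  2 gray
    4 gray
      4→9: 9 is gray → back edge
Back edge closes the cycle 9 → 2 → 4 → 9; its vertices are {2, 4, 9}.

2, 4, 9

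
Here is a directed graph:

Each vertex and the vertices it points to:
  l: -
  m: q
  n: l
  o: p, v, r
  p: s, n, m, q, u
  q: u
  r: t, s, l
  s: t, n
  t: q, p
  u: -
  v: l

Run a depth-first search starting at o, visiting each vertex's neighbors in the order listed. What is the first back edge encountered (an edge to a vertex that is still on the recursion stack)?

t→p

DFS from o (visiting each vertex's neighbors in the order listed); mark gray on enter, black on exit:
o gray
  p gray
    s gray
      t gray
        q gray
          u gray
          u black
        q black
        t→p: p is gray → back edge
First back edge: t → p.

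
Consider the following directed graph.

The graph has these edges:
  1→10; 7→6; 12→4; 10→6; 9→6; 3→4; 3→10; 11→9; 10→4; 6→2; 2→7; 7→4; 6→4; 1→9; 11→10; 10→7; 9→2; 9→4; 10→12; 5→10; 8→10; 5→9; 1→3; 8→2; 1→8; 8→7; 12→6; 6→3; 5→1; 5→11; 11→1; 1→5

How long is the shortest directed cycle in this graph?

2

For each vertex v, BFS finds the shortest path from v back to v.
The shortest such closed walk is 1 → 5 → 1, length 2.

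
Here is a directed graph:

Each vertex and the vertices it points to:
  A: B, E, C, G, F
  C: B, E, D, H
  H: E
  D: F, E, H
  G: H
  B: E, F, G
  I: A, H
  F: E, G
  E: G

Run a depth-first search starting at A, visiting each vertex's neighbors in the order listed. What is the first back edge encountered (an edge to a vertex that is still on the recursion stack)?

H->E

DFS from A (visiting each vertex's neighbors in the order listed); mark gray on enter, black on exit:
A gray
  B gray
    E gray
      G gray
        H gray
          H→E: E is gray → back edge
First back edge: H → E.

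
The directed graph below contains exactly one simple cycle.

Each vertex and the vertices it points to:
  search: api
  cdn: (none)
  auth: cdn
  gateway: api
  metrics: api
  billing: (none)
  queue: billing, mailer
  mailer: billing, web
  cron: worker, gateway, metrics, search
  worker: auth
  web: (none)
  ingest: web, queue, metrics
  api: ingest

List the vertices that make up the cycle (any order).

DFS with gray/black marking from metrics:
metrics gray
  api gray
    ingest gray
      web gray
      web black
      queue gray
        billing gray
        billing black
        mailer gray
          mailer→billing: billing black — skip
          mailer→web: web black — skip
        mailer black
      queue black
      ingest→metrics: metrics is gray → back edge
Back edge closes the cycle metrics → api → ingest → metrics; its vertices are {api, ingest, metrics}.

api, ingest, metrics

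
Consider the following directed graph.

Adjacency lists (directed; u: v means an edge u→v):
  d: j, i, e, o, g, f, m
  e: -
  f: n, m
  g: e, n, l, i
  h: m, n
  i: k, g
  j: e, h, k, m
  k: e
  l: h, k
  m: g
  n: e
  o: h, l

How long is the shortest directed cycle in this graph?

For each vertex v, BFS finds the shortest path from v back to v.
The shortest such closed walk is g → i → g, length 2.

2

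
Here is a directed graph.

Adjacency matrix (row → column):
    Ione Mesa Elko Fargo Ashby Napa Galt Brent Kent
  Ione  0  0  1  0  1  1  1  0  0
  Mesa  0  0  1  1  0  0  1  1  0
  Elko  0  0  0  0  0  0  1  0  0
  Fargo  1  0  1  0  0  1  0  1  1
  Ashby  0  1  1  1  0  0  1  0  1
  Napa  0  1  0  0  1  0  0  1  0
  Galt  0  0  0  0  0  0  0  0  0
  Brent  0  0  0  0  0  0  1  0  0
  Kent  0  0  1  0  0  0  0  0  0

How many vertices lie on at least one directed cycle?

A vertex is on a directed cycle iff it belongs to a strongly connected component of size ≥ 2 (or has a self-loop).
The vertices on cycles are {Ione, Mesa, Napa, Ashby, Fargo} — 5 in total.

5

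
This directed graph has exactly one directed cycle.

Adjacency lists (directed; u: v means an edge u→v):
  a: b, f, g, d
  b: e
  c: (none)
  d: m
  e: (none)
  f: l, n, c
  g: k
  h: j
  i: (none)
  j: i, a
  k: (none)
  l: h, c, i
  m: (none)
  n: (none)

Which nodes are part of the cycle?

DFS with gray/black marking from a:
a gray
  b gray
    e gray
    e black
  b black
  f gray
    l gray
      h gray
        j gray
          i gray
          i black
          j→a: a is gray → back edge
Back edge closes the cycle a → f → l → h → j → a; its vertices are {a, f, h, j, l}.

a, f, h, j, l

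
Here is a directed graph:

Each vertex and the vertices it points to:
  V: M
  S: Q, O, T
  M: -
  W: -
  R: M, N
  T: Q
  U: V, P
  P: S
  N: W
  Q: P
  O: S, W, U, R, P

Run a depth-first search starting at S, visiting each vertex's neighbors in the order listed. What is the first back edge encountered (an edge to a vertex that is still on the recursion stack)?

DFS from S (visiting each vertex's neighbors in the order listed); mark gray on enter, black on exit:
S gray
  Q gray
    P gray
      P→S: S is gray → back edge
First back edge: P → S.

P->S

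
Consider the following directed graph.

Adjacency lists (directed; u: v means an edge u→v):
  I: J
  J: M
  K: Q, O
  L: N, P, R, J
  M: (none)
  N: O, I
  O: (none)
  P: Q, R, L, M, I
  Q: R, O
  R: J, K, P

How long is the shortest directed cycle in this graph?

2

For each vertex v, BFS finds the shortest path from v back to v.
The shortest such closed walk is L → P → L, length 2.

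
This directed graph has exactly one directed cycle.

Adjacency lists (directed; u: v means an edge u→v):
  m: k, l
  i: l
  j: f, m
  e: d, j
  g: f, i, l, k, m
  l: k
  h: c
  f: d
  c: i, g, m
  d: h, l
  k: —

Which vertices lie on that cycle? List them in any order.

c, d, f, g, h

DFS with gray/black marking from d:
d gray
  h gray
    c gray
      i gray
        l gray
          k gray
          k black
        l black
      i black
      g gray
        f gray
          f→d: d is gray → back edge
Back edge closes the cycle d → h → c → g → f → d; its vertices are {c, d, f, g, h}.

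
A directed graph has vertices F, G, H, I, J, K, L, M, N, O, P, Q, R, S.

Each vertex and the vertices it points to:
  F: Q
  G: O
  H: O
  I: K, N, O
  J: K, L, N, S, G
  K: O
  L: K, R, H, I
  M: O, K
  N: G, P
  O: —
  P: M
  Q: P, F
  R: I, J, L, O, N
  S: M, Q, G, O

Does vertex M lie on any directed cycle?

M lies on a cycle iff there is a path from M back to itself.
Exploring from M, it never reaches itself; equivalently, its strongly connected component is a singleton.

No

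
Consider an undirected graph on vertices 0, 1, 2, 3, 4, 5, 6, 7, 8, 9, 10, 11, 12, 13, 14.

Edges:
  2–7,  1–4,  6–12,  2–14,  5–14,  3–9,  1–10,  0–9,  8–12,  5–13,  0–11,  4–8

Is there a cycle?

No

DFS, tracking each vertex's parent; an edge to a visited non-parent vertex closes a cycle.
Start from 3:
visit 3 (parent –)
  visit 9 (parent 3)
    9–3: parent, skip
    visit 0 (parent 9)
      visit 11 (parent 0)
        11–0: parent, skip
      0–9: parent, skip
visit 1 (parent –)
  visit 4 (parent 1)
    visit 8 (parent 4)
      visit 12 (parent 8)
        visit 6 (parent 12)
          6–12: parent, skip
        12–8: parent, skip
      8–4: parent, skip
    4–1: parent, skip
  visit 10 (parent 1)
    10–1: parent, skip
visit 2 (parent –)
  visit 14 (parent 2)
    14–2: parent, skip
    visit 5 (parent 14)
      visit 13 (parent 5)
        13–5: parent, skip
      5–14: parent, skip
  visit 7 (parent 2)
    7–2: parent, skip
No non-parent visited neighbor found — the graph is a forest.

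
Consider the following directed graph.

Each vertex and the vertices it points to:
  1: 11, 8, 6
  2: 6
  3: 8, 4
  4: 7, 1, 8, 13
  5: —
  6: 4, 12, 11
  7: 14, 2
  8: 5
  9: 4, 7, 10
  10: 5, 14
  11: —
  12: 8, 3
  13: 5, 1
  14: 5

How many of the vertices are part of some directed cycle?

8

A vertex is on a directed cycle iff it belongs to a strongly connected component of size ≥ 2 (or has a self-loop).
The vertices on cycles are {1, 2, 3, 4, 6, 7, 12, 13} — 8 in total.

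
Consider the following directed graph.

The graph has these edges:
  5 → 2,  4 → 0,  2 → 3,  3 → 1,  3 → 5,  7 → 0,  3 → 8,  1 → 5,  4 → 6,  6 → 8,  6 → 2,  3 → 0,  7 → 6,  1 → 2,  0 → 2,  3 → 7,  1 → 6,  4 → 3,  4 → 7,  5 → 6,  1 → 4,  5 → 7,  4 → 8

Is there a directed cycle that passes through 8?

8 lies on a cycle iff there is a path from 8 back to itself.
Exploring from 8, it never reaches itself; equivalently, its strongly connected component is a singleton.

No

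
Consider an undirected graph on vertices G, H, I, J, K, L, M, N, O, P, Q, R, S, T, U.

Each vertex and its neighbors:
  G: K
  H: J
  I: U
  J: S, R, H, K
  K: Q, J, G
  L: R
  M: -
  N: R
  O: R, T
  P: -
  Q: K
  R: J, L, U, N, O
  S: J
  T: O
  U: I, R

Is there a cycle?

No

DFS, tracking each vertex's parent; an edge to a visited non-parent vertex closes a cycle.
Start from P:
visit P (parent –)
visit G (parent –)
  visit K (parent G)
    visit Q (parent K)
      Q–K: parent, skip
    visit J (parent K)
      visit S (parent J)
        S–J: parent, skip
      visit R (parent J)
        R–J: parent, skip
        visit L (parent R)
          L–R: parent, skip
        visit U (parent R)
          visit I (parent U)
            I–U: parent, skip
          U–R: parent, skip
        visit N (parent R)
          N–R: parent, skip
        visit O (parent R)
          O–R: parent, skip
          visit T (parent O)
            T–O: parent, skip
      visit H (parent J)
        H–J: parent, skip
      J–K: parent, skip
    K–G: parent, skip
visit M (parent –)
No non-parent visited neighbor found — the graph is a forest.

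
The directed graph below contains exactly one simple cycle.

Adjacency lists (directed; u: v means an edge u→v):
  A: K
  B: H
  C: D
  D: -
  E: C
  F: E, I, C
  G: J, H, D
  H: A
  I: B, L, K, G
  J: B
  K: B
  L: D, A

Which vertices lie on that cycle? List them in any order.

A, B, H, K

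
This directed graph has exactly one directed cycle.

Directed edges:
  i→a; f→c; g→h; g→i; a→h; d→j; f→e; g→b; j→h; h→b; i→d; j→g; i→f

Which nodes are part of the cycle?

d, g, i, j

DFS with gray/black marking from i:
i gray
  a gray
    h gray
      b gray
      b black
    h black
  a black
  f gray
    c gray
    c black
    e gray
    e black
  f black
  d gray
    j gray
      j→h: h black — skip
      g gray
        g→i: i is gray → back edge
Back edge closes the cycle i → d → j → g → i; its vertices are {d, g, i, j}.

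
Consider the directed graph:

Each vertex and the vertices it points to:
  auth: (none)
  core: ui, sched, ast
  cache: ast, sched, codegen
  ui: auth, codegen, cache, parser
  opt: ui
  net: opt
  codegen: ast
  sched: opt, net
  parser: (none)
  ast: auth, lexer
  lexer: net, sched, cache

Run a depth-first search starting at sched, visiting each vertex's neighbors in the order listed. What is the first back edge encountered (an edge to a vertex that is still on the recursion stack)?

DFS from sched (visiting each vertex's neighbors in the order listed); mark gray on enter, black on exit:
sched gray
  opt gray
    ui gray
      auth gray
      auth black
      codegen gray
        ast gray
          ast→auth: auth black — skip
          lexer gray
            net gray
              net→opt: opt is gray → back edge
First back edge: net → opt.

net->opt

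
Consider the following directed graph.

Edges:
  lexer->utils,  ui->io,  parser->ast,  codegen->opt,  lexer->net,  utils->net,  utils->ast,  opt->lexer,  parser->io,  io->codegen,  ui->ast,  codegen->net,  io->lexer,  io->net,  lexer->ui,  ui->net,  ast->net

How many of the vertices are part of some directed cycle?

A vertex is on a directed cycle iff it belongs to a strongly connected component of size ≥ 2 (or has a self-loop).
The vertices on cycles are {io, ui, opt, lexer, codegen} — 5 in total.

5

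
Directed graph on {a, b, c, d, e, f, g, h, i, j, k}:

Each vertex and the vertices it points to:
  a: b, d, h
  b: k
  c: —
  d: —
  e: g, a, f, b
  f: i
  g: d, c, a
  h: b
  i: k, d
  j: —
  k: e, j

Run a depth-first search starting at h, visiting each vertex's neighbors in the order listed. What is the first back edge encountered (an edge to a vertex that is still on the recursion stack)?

DFS from h (visiting each vertex's neighbors in the order listed); mark gray on enter, black on exit:
h gray
  b gray
    k gray
      e gray
        g gray
          d gray
          d black
          c gray
          c black
          a gray
            a→b: b is gray → back edge
First back edge: a → b.

a→b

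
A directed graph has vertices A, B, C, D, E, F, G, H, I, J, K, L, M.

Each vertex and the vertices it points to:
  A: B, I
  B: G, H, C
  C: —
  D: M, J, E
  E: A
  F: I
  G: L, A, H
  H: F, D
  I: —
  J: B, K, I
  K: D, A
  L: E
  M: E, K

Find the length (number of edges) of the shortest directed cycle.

3

For each vertex v, BFS finds the shortest path from v back to v.
The shortest such closed walk is D → J → K → D, length 3.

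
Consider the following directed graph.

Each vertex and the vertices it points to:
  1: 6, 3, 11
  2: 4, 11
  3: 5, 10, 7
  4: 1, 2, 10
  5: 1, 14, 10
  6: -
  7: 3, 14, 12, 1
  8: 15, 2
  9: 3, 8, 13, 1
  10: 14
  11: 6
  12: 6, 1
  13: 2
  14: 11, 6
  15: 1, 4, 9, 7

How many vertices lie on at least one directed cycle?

10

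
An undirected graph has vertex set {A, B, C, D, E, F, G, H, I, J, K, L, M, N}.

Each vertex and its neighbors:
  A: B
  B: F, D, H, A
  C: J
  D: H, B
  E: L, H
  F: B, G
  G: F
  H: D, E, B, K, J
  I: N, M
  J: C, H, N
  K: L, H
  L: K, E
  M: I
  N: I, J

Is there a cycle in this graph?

Yes

DFS, tracking each vertex's parent; an edge to a visited non-parent vertex closes a cycle.
Start from E:
visit E (parent –)
  visit L (parent E)
    visit K (parent L)
      K–L: parent, skip
      visit H (parent K)
        visit D (parent H)
          D–H: parent, skip
          visit B (parent D)
            visit F (parent B)
              F–B: parent, skip
              visit G (parent F)
                G–F: parent, skip
            B–D: parent, skip
            B–H: H visited and ≠ parent → cycle
Cycle: H – D – B – H.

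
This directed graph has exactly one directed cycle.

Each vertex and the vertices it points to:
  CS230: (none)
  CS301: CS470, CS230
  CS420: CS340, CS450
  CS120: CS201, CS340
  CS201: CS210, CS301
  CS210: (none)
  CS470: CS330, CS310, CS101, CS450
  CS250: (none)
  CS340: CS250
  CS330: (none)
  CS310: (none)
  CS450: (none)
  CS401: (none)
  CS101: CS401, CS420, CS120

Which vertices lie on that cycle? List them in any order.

DFS with gray/black marking from CS470:
CS470 gray
  CS330 gray
  CS330 black
  CS310 gray
  CS310 black
  CS101 gray
    CS401 gray
    CS401 black
    CS420 gray
      CS340 gray
        CS250 gray
        CS250 black
      CS340 black
      CS450 gray
      CS450 black
    CS420 black
    CS120 gray
      CS201 gray
        CS210 gray
        CS210 black
        CS301 gray
          CS301→CS470: CS470 is gray → back edge
Back edge closes the cycle CS470 → CS101 → CS120 → CS201 → CS301 → CS470; its vertices are {CS101, CS120, CS201, CS301, CS470}.

CS101, CS120, CS201, CS301, CS470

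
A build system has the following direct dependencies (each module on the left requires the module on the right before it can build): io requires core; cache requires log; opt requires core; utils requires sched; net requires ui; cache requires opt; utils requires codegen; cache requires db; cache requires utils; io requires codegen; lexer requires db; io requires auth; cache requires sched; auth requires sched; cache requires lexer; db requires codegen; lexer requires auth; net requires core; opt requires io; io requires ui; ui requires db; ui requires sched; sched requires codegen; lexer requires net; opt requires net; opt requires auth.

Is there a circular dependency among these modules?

No

DFS with white/gray/black marking, starting from lexer:
lexer gray
  net gray
    core gray
    core black
    ui gray
      db gray
        codegen gray
        codegen black
      db black
      sched gray
        sched→codegen: codegen black — skip
      sched black
    ui black
  net black
  auth gray
    auth→sched: sched black — skip
  auth black
  lexer→db: db black — skip
lexer black
io gray
  io→auth: auth black — skip
  io→codegen: codegen black — skip
  io→core: core black — skip
  io→ui: ui black — skip
io black
utils gray
  utils→sched: sched black — skip
  utils→codegen: codegen black — skip
utils black
cache gray
  cache→db: db black — skip
  cache→utils: utils black — skip
  log gray
  log black
  cache→sched: sched black — skip
  opt gray
    opt→net: net black — skip
    opt→io: io black — skip
    opt→core: core black — skip
    opt→auth: auth black — skip
  opt black
  cache→lexer: lexer black — skip
cache black
Every edge goes to a white or black vertex — no back edge, so the graph is acyclic.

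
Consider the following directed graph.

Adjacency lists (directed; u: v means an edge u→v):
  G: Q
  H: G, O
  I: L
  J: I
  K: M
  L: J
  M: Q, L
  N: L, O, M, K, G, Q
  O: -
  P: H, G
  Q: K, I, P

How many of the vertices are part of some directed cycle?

A vertex is on a directed cycle iff it belongs to a strongly connected component of size ≥ 2 (or has a self-loop).
The vertices on cycles are {G, H, I, J, K, L, M, P, Q} — 9 in total.

9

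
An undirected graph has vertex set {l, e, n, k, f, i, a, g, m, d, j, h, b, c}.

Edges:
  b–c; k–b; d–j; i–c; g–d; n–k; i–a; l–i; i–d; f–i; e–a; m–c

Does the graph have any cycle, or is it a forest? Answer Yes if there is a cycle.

No

DFS, tracking each vertex's parent; an edge to a visited non-parent vertex closes a cycle.
Start from k:
visit k (parent –)
  visit b (parent k)
    visit c (parent b)
      visit m (parent c)
        m–c: parent, skip
      c–b: parent, skip
      visit i (parent c)
        visit f (parent i)
          f–i: parent, skip
        visit a (parent i)
          a–i: parent, skip
          visit e (parent a)
            e–a: parent, skip
        visit l (parent i)
          l–i: parent, skip
        visit d (parent i)
          visit g (parent d)
            g–d: parent, skip
          d–i: parent, skip
          visit j (parent d)
            j–d: parent, skip
        i–c: parent, skip
    b–k: parent, skip
  visit n (parent k)
    n–k: parent, skip
visit h (parent –)
No non-parent visited neighbor found — the graph is a forest.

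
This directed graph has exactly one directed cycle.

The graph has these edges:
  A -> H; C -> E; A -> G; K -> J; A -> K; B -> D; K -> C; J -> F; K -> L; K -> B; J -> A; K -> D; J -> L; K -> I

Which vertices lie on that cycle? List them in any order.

A, J, K

DFS with gray/black marking from K:
K gray
  C gray
    E gray
    E black
  C black
  D gray
  D black
  L gray
  L black
  B gray
    B→D: D black — skip
  B black
  I gray
  I black
  J gray
    J→L: L black — skip
    F gray
    F black
    A gray
      H gray
      H black
      G gray
      G black
      A→K: K is gray → back edge
Back edge closes the cycle K → J → A → K; its vertices are {A, J, K}.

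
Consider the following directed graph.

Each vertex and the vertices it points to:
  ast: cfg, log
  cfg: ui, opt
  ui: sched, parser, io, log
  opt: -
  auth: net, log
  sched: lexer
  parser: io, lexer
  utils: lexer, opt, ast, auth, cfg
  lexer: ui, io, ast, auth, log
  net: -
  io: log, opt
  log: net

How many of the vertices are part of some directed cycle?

A vertex is on a directed cycle iff it belongs to a strongly connected component of size ≥ 2 (or has a self-loop).
The vertices on cycles are {ui, ast, cfg, lexer, sched, parser} — 6 in total.

6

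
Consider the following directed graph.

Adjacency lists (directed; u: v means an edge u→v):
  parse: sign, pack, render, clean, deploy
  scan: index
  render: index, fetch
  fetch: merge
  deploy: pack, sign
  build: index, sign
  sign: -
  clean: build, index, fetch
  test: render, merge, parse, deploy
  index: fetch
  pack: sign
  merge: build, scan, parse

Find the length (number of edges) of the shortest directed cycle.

For each vertex v, BFS finds the shortest path from v back to v.
The shortest such closed walk is parse → clean → fetch → merge → parse, length 4.

4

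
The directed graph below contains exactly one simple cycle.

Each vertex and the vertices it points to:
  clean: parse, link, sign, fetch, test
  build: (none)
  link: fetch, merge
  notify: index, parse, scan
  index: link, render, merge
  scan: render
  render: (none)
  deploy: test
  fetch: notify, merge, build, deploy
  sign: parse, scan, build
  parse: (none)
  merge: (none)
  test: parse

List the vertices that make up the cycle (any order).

link, fetch, index, notify

DFS with gray/black marking from fetch:
fetch gray
  notify gray
    index gray
      link gray
        link→fetch: fetch is gray → back edge
Back edge closes the cycle fetch → notify → index → link → fetch; its vertices are {link, fetch, index, notify}.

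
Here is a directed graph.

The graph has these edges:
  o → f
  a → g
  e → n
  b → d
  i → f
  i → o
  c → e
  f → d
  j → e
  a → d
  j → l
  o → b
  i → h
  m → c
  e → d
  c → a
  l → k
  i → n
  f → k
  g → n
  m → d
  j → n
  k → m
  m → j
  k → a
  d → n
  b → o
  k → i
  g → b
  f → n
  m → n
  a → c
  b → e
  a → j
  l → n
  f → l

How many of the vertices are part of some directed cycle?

11

A vertex is on a directed cycle iff it belongs to a strongly connected component of size ≥ 2 (or has a self-loop).
The vertices on cycles are {a, b, c, f, g, i, j, k, l, m, o} — 11 in total.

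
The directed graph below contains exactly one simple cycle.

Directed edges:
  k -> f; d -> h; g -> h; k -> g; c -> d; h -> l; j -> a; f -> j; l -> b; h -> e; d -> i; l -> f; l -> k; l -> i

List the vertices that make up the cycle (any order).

g, h, k, l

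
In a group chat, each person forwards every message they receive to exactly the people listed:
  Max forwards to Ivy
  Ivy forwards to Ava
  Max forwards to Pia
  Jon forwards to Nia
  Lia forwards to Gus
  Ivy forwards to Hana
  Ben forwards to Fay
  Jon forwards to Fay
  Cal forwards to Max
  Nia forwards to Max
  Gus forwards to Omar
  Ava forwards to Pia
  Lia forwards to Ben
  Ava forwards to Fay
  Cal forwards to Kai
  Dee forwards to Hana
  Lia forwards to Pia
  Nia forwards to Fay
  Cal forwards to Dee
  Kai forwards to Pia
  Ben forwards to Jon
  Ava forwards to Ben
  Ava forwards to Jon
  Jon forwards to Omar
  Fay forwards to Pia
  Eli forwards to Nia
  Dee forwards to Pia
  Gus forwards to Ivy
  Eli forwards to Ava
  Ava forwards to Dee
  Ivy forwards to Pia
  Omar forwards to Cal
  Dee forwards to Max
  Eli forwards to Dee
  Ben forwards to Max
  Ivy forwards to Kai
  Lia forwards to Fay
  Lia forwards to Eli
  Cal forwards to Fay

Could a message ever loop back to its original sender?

Yes

DFS with white/gray/black marking, starting from Cal:
Cal gray
  Max gray
    Pia gray
    Pia black
    Ivy gray
      Ivy→Pia: Pia black — skip
      Kai gray
        Kai→Pia: Pia black — skip
      Kai black
      Ava gray
        Ben gray
          Ben→Max: Max is gray → back edge
Back edge found, so a cycle exists: Max → Ivy → Ava → Ben → Max.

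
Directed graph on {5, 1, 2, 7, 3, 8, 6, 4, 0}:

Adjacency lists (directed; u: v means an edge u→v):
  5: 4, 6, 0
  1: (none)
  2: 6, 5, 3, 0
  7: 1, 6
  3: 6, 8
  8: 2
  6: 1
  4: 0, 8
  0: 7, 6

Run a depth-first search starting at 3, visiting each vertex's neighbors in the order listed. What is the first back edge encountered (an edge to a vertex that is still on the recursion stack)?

DFS from 3 (visiting each vertex's neighbors in the order listed); mark gray on enter, black on exit:
3 gray
  6 gray
    1 gray
    1 black
  6 black
  8 gray
    2 gray
      2→6: 6 black — skip
      5 gray
        4 gray
          0 gray
            7 gray
              7→1: 1 black — skip
              7→6: 6 black — skip
            7 black
            0→6: 6 black — skip
          0 black
          4→8: 8 is gray → back edge
First back edge: 4 → 8.

4→8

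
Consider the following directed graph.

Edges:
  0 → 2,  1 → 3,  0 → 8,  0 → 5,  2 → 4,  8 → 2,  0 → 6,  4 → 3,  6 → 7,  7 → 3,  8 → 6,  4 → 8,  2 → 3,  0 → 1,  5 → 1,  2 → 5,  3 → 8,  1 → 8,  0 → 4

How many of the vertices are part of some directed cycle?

8

A vertex is on a directed cycle iff it belongs to a strongly connected component of size ≥ 2 (or has a self-loop).
The vertices on cycles are {1, 2, 3, 4, 5, 6, 7, 8} — 8 in total.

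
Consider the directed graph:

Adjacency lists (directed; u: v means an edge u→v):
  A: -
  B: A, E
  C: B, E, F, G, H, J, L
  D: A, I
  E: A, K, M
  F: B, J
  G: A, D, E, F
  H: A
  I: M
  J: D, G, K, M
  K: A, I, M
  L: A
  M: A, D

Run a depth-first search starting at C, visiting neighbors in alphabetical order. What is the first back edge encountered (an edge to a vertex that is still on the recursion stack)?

DFS from C (visiting neighbors in alphabetical order); mark gray on enter, black on exit:
C gray
  B gray
    A gray
    A black
    E gray
      E→A: A black — skip
      K gray
        K→A: A black — skip
        I gray
          M gray
            M→A: A black — skip
            D gray
              D→A: A black — skip
              D→I: I is gray → back edge
First back edge: D → I.

D->I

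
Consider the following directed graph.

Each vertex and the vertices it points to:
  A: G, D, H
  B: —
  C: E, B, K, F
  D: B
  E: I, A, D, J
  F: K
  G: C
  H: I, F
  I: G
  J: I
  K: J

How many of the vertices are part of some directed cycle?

9

A vertex is on a directed cycle iff it belongs to a strongly connected component of size ≥ 2 (or has a self-loop).
The vertices on cycles are {A, C, E, F, G, H, I, J, K} — 9 in total.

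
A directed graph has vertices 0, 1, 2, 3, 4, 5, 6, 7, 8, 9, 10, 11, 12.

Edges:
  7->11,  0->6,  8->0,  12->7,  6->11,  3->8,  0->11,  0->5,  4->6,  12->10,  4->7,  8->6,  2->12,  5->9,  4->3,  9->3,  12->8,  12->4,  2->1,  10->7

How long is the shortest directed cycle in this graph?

5

For each vertex v, BFS finds the shortest path from v back to v.
The shortest such closed walk is 8 → 0 → 5 → 9 → 3 → 8, length 5.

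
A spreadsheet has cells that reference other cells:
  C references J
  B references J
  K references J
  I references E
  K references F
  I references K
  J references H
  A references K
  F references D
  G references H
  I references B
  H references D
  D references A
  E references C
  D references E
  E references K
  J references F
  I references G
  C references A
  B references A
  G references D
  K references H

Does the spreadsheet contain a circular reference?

Yes

DFS with white/gray/black marking, starting from D:
D gray
  E gray
    K gray
      J gray
        H gray
          H→D: D is gray → back edge
Back edge found, so a cycle exists: D → E → K → J → H → D.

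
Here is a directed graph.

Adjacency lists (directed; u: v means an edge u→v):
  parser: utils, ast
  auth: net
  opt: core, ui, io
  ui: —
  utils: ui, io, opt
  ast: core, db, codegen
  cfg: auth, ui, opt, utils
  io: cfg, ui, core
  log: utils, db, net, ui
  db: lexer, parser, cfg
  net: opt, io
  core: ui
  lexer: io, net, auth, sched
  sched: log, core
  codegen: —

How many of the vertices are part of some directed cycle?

12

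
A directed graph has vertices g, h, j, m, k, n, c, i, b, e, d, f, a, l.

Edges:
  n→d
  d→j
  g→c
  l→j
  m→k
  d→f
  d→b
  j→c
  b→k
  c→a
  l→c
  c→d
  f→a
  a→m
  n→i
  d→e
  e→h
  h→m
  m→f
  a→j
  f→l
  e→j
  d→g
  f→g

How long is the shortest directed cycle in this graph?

For each vertex v, BFS finds the shortest path from v back to v.
The shortest such closed walk is d → g → c → d, length 3.

3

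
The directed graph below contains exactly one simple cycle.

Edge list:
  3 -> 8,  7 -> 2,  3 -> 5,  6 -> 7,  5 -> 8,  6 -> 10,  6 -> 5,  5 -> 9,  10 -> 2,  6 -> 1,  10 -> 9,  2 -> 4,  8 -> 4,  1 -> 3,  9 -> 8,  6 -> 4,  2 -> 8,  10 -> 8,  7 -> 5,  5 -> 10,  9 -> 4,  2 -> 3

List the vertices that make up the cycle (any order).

2, 3, 5, 10

DFS with gray/black marking from 2:
2 gray
  3 gray
    5 gray
      8 gray
        4 gray
        4 black
      8 black
      9 gray
        9→8: 8 black — skip
        9→4: 4 black — skip
      9 black
      10 gray
        10→9: 9 black — skip
        10→8: 8 black — skip
        10→2: 2 is gray → back edge
Back edge closes the cycle 2 → 3 → 5 → 10 → 2; its vertices are {2, 3, 5, 10}.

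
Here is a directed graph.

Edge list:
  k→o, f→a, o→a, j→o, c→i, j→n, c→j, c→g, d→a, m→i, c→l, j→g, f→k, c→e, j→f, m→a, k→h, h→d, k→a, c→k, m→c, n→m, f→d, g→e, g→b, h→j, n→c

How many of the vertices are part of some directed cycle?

7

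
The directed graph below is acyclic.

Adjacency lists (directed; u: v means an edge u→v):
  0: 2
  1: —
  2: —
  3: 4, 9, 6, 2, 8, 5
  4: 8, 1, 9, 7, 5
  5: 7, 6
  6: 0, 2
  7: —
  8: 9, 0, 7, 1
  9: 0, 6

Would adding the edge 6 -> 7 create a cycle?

No

Adding 6→7 creates a cycle iff 7 can already reach 6.
Explore from 7: no path reaches 6. The graph stays acyclic.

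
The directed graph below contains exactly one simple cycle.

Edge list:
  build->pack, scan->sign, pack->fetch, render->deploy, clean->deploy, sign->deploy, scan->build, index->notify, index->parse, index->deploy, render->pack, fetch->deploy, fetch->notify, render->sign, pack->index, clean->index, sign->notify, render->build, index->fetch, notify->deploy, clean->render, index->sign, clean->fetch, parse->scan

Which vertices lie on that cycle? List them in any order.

pack, scan, build, index, parse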